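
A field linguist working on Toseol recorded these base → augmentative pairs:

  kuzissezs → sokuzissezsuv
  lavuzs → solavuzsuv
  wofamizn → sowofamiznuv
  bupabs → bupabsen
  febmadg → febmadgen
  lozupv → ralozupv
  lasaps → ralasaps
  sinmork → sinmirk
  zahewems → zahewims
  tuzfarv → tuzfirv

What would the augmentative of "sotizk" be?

kuzissezs and bupabs both end in -s yet inflect differently (sokuzissezsuv, bupabsen), so the final letter is not what conditions the rule; the second-to-last letter is.
"sotizk" has second-to-last letter 'z'. The stems whose second-to-last letter is 'z' (kuzissezs → sokuzissezsuv, lavuzs → solavuzsuv, wofamizn → sowofamiznuv) add so- … -uv around the stem.
So sotizk → sosotizkuv.

sosotizkuv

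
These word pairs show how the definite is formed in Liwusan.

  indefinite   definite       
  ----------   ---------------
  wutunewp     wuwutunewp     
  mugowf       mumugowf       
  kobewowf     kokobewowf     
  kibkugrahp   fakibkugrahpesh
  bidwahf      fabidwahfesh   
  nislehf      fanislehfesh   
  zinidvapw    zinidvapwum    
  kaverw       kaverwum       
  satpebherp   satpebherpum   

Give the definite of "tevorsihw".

wutunewp and kibkugrahp both end in -p yet inflect differently (wuwutunewp, fakibkugrahpesh), so the final letter is not what conditions the rule; the second-to-last letter is.
"tevorsihw" has second-to-last letter 'h'. The stems whose second-to-last letter is 'h' (kibkugrahp → fakibkugrahpesh, bidwahf → fabidwahfesh, nislehf → fanislehfesh) add fa- … -esh around the stem.
The other patterns: stems whose second-to-last letter is 'w' repeat the first consonant+vowel as a prefix; stems whose second-to-last letter is 'p' or 'r' add -um.
So tevorsihw → fatevorsihwesh.

fatevorsihwesh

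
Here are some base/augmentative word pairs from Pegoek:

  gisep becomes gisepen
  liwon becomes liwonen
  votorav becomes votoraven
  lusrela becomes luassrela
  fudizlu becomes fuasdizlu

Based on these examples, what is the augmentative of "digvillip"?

digvillipen

"digvillip" ends in a consonant. The stems ending in a consonant (gisep → gisepen, liwon → liwonen, votorav → votoraven) add -en.
The other pattern: stems ending in a vowel insert -as- after the first vowel.
So digvillip → digvillipen.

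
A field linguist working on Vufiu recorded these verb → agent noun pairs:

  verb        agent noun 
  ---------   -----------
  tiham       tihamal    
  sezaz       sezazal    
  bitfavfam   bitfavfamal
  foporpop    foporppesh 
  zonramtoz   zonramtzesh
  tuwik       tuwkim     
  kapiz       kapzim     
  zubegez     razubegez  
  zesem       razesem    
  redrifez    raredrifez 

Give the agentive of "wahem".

sezaz and zonramtoz both end in -z yet inflect differently (sezazal, zonramtzesh), so the final letter is not what conditions the rule; the last vowel is.
"wahem" has last vowel 'e'. The stems whose last vowel is 'e' (zubegez → razubegez, zesem → razesem, redrifez → raredrifez) add the prefix ra-.
So wahem → rawahem.

rawahem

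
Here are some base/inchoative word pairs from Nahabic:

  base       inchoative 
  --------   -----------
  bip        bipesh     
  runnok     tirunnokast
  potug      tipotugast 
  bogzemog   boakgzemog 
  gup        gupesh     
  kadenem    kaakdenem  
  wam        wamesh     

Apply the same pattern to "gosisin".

potug and bogzemog both end in -g yet inflect differently (tipotugast, boakgzemog), so the final letter is not what conditions the rule; the number of vowels is.
"gosisin" has 3 vowels. The stems with 3 vowels (bogzemog → boakgzemog, kadenem → kaakdenem) insert -ak- after the first vowel.
So gosisin → goaksisin.

goaksisin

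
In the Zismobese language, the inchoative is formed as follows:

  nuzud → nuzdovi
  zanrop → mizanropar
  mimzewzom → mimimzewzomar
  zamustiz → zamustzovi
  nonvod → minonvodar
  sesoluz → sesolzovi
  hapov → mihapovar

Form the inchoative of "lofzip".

lofzpovi

nonvod and nuzud both end in -d yet inflect differently (minonvodar, nuzdovi), so the final letter is not what conditions the rule; the last vowel is.
"lofzip" has last vowel 'i'. The one such stem in the data (zamustiz → zamustzovi) deletes the last vowel and adds -ovi (as do sesoluz, nuzud), so the same rule applies.
The other pattern: stems whose last vowel is 'o' add mi- … -ar around the stem.
So lofzip → lofzpovi.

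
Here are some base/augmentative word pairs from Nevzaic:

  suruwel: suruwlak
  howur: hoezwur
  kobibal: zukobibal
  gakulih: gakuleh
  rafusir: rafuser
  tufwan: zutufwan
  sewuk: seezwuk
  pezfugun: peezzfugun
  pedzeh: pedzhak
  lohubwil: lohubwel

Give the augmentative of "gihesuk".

giezhesuk

lohubwil and suruwel both end in -l yet inflect differently (lohubwel, suruwlak), so the final letter is not what conditions the rule; the last vowel is.
"gihesuk" has last vowel 'u'. The stems whose last vowel is 'u' (howur → hoezwur, sewuk → seezwuk, pezfugun → peezzfugun) insert -ez- after the first vowel.
So gihesuk → giezhesuk.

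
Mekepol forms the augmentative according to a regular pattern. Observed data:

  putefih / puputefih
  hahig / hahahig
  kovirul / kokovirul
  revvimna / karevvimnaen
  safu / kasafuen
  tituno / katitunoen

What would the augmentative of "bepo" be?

"bepo" ends in a vowel. The stems ending in a vowel (revvimna → karevvimnaen, safu → kasafuen, tituno → katitunoen) add ka- … -en around the stem.
The other pattern: stems ending in a consonant repeat the first consonant+vowel as a prefix.
So bepo → kabepoen.

kabepoen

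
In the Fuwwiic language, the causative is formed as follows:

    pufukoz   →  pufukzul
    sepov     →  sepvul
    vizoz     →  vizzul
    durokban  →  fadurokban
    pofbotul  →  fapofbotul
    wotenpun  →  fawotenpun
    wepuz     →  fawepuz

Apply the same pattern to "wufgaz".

fawufgaz

pufukoz and wepuz both end in -z yet inflect differently (pufukzul, fawepuz), so the final letter is not what conditions the rule; the last vowel is.
"wufgaz" has last vowel 'a'. The one such stem in the data (durokban → fadurokban) adds the prefix fa-, so the same rule applies.
So wufgaz → fawufgaz.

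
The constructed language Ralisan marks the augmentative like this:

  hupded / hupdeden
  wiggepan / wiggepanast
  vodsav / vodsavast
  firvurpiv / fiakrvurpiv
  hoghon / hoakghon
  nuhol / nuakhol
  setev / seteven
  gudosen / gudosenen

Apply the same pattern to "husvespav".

"husvespav" has last vowel 'a'. The stems whose last vowel is 'a' (wiggepan → wiggepanast, vodsav → vodsavast) add -ast.
So husvespav → husvespavast.

husvespavast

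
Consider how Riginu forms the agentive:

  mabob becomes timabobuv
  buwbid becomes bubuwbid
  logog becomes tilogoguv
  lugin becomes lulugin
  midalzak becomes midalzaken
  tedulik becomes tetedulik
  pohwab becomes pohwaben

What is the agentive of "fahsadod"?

tedulik and midalzak both end in -k yet inflect differently (tetedulik, midalzaken), so the final letter is not what conditions the rule; the last vowel is.
"fahsadod" has last vowel 'o'. The stems whose last vowel is 'o' (logog → tilogoguv, mabob → timabobuv) add ti- … -uv around the stem.
The other patterns: stems whose last vowel is 'i' repeat the first consonant+vowel as a prefix; stems whose last vowel is 'a' add -en.
So fahsadod → tifahsadoduv.

tifahsadoduv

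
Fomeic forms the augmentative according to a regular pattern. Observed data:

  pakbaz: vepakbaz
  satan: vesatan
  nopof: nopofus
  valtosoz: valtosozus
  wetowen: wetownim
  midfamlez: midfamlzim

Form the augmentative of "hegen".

hegnim

pakbaz and valtosoz both end in -z yet inflect differently (vepakbaz, valtosozus), so the final letter is not what conditions the rule; the last vowel is.
"hegen" has last vowel 'e'. The stems whose last vowel is 'e' (wetowen → wetownim, midfamlez → midfamlzim) delete the last vowel and add -im.
The other patterns: stems whose last vowel is 'a' add the prefix ve-; stems whose last vowel is 'o' add -us.
So hegen → hegnim.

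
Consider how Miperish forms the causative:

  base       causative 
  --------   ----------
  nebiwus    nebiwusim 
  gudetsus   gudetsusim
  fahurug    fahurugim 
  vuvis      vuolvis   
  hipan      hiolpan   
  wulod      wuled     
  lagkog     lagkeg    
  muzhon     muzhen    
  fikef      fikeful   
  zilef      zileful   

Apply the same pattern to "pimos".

"pimos" has last vowel 'o'. The stems whose last vowel is 'o' (wulod → wuled, lagkog → lagkeg, muzhon → muzhen) change the last vowel to 'e'.
So pimos → pimes.

pimes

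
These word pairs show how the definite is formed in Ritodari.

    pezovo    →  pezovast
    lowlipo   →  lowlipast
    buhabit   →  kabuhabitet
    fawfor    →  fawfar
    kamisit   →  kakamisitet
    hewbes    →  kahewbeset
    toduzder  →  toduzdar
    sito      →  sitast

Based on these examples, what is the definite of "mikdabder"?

mikdabdar

"mikdabder" ends in -r. The stems ending in -r (fawfor → fawfar, toduzder → toduzdar) change the last vowel to 'a'.
So mikdabder → mikdabdar.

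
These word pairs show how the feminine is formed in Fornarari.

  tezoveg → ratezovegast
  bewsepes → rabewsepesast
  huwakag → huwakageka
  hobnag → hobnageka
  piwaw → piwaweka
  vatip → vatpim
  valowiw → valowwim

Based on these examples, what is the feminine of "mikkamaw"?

mikkamaweka

"mikkamaw" has last vowel 'a'. The stems whose last vowel is 'a' (huwakag → huwakageka, hobnag → hobnageka, piwaw → piwaweka) add -eka.
The other patterns: stems whose last vowel is 'e' add ra- … -ast around the stem; stems whose last vowel is 'i' delete the last vowel and add -im.
So mikkamaw → mikkamaweka.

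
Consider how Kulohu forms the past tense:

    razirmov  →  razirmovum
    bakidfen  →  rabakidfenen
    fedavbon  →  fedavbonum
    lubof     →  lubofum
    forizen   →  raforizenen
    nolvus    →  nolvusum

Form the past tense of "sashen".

rasashenen

bakidfen and fedavbon both end in -n yet inflect differently (rabakidfenen, fedavbonum), so the final letter is not what conditions the rule; the last vowel is.
"sashen" has last vowel 'e'. The stems whose last vowel is 'e' (bakidfen → rabakidfenen, forizen → raforizenen) add ra- … -en around the stem.
The other pattern: stems whose last vowel is 'o' or 'u' add -um.
So sashen → rasashenen.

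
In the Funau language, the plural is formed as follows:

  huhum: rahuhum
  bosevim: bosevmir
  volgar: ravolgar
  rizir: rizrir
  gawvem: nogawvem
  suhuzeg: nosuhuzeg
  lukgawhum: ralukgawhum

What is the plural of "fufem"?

nofufem

"fufem" has last vowel 'e'. The stems whose last vowel is 'e' (suhuzeg → nosuhuzeg, gawvem → nogawvem) add the prefix no-.
So fufem → nofufem.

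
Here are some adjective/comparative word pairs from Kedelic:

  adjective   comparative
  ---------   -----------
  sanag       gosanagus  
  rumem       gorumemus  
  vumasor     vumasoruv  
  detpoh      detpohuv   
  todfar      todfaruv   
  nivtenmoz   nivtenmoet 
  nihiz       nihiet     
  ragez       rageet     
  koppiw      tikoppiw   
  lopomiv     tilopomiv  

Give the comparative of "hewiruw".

"hewiruw" ends in -w. The one such stem in the data (koppiw → tikoppiw) adds the prefix ti-, so the same rule applies.
The other patterns: stems ending in -g or -m add go- … -us around the stem; stems ending in -h or -r add -uv; stems ending in -z drop the final letter and add -et.
So hewiruw → tihewiruw.

tihewiruw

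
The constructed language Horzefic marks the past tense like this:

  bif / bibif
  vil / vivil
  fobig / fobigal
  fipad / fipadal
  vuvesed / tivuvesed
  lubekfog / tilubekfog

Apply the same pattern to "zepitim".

fipad and vuvesed both end in -d yet inflect differently (fipadal, tivuvesed), so the final letter is not what conditions the rule; the number of vowels is.
"zepitim" has 3 vowels. The stems with 3 vowels (vuvesed → tivuvesed, lubekfog → tilubekfog) add the prefix ti-.
The other patterns: stems with 1 vowel repeat the first consonant+vowel as a prefix; stems with 2 vowels add -al.
So zepitim → tizepitim.

tizepitim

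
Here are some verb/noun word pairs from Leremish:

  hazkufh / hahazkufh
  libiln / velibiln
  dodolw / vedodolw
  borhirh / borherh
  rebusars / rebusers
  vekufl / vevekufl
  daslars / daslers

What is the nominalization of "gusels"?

"gusels" has second-to-last letter 'l'. The stems whose second-to-last letter is 'l' (libiln → velibiln, dodolw → vedodolw) add the prefix ve-.
The other patterns: stems whose second-to-last letter is 'r' change the last vowel to 'e'; stems whose second-to-last letter is 'f' repeat the first consonant+vowel as a prefix.
So gusels → vegusels.

vegusels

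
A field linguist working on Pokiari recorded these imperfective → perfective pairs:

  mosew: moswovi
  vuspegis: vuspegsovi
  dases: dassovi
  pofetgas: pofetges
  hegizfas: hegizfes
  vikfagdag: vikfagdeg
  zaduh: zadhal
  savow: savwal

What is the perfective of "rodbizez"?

vuspegis and pofetgas both end in -s yet inflect differently (vuspegsovi, pofetges), so the final letter is not what conditions the rule; the last vowel is.
"rodbizez" has last vowel 'e'. The stems whose last vowel is 'e' (mosew → moswovi, dases → dassovi) delete the last vowel and add -ovi.
The other patterns: stems whose last vowel is 'a' change the last vowel to 'e'; stems whose last vowel is 'o' or 'u' delete the last vowel and add -al.
So rodbizez → rodbizzovi.

rodbizzovi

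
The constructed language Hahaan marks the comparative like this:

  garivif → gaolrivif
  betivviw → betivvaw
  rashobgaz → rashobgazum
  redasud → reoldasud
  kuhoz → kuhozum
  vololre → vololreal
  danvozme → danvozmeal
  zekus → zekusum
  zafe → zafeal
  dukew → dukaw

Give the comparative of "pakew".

zafe and dukew both have last vowel 'e' yet inflect differently (zafeal, dukaw), so the last vowel is not what conditions the rule; the final letter is.
"pakew" ends in -w. The stems ending in -w (betivviw → betivvaw, dukew → dukaw) change the last vowel to 'a'.
So pakew → pakaw.

pakaw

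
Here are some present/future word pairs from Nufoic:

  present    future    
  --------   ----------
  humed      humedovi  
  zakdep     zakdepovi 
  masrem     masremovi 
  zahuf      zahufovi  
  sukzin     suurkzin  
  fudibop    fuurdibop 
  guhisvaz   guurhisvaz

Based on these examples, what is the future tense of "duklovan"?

duurklovan

zakdep and fudibop both end in -p yet inflect differently (zakdepovi, fuurdibop), so the final letter is not what conditions the rule; the last vowel is.
"duklovan" has last vowel 'a'. The one such stem in the data (guhisvaz → guurhisvaz) inserts -ur- after the first vowel (as do sukzin, fudibop), so the same rule applies.
The other pattern: stems whose last vowel is 'e' or 'u' add -ovi.
So duklovan → duurklovan.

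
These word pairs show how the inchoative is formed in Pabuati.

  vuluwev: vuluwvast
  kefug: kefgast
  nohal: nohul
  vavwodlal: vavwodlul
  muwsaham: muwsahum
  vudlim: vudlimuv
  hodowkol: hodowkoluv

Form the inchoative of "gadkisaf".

gadkisuf

muwsaham and vudlim both end in -m yet inflect differently (muwsahum, vudlimuv), so the final letter is not what conditions the rule; the last vowel is.
"gadkisaf" has last vowel 'a'. The stems whose last vowel is 'a' (nohal → nohul, vavwodlal → vavwodlul, muwsaham → muwsahum) change the last vowel to 'u'.
The other patterns: stems whose last vowel is 'e' or 'u' delete the last vowel and add -ast; stems whose last vowel is 'i' or 'o' add -uv.
So gadkisaf → gadkisuf.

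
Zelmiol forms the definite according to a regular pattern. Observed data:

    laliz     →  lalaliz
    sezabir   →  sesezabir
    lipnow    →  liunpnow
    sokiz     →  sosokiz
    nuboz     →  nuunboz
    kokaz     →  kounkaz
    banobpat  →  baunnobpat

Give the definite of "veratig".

sokiz and nuboz both end in -z yet inflect differently (sosokiz, nuunboz), so the final letter is not what conditions the rule; the last vowel is.
"veratig" has last vowel 'i'. The stems whose last vowel is 'i' (sokiz → sosokiz, sezabir → sesezabir, laliz → lalaliz) repeat the first consonant+vowel as a prefix.
So veratig → veveratig.

veveratig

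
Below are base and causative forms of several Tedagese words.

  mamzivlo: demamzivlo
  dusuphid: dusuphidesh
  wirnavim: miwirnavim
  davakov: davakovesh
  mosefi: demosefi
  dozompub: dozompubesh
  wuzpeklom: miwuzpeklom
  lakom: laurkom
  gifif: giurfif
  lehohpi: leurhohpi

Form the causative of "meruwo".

mosefi and lehohpi both end in -i yet inflect differently (demosefi, leurhohpi), so the final letter is not what conditions the rule; the first letter is.
"meruwo" begins with m-. The stems beginning with m- (mamzivlo → demamzivlo, mosefi → demosefi) add the prefix de-.
The other patterns: stems beginning with d- add -esh; stems beginning with w- add the prefix mi-; stems beginning with g- or l- insert -ur- after the first vowel.
So meruwo → demeruwo.

demeruwo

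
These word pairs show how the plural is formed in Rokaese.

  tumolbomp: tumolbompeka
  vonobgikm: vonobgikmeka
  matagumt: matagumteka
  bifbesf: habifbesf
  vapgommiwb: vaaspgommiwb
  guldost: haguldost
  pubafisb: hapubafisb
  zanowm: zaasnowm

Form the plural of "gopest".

vapgommiwb and pubafisb both end in -b yet inflect differently (vaaspgommiwb, hapubafisb), so the final letter is not what conditions the rule; the second-to-last letter is.
"gopest" has second-to-last letter 's'. The stems whose second-to-last letter is 's' (guldost → haguldost, bifbesf → habifbesf, pubafisb → hapubafisb) add the prefix ha-.
The other patterns: stems whose second-to-last letter is 'w' insert -as- after the first vowel; stems whose second-to-last letter is 'k' or 'm' add -eka.
So gopest → hagopest.

hagopest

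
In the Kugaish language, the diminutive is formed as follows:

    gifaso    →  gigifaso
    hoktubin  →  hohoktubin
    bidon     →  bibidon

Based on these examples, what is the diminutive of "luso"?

luluso

Every pair shown (gifaso → gigifaso, hoktubin → hohoktubin, bidon → bibidon) follows the same rule: repeat the first consonant+vowel as a prefix.
So luso → luluso.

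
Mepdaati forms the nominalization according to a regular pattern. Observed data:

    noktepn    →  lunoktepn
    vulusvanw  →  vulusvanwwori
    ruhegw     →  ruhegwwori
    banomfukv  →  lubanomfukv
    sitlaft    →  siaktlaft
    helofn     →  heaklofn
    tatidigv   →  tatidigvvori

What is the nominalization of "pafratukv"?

lupafratukv

noktepn and helofn both end in -n yet inflect differently (lunoktepn, heaklofn), so the final letter is not what conditions the rule; the second-to-last letter is.
"pafratukv" has second-to-last letter 'k'. The one such stem in the data (banomfukv → lubanomfukv) adds the prefix lu-, so the same rule applies.
The other patterns: stems whose second-to-last letter is 'f' insert -ak- after the first vowel; stems whose second-to-last letter is 'g' or 'n' double the final consonant and add -ori.
So pafratukv → lupafratukv.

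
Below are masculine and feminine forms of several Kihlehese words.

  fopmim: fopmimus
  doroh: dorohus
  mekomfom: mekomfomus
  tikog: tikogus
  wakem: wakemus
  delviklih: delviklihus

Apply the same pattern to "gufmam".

Every pair shown (fopmim → fopmimus, doroh → dorohus, mekomfom → mekomfomus, …) follows the same rule: add -us.
So gufmam → gufmamus.

gufmamus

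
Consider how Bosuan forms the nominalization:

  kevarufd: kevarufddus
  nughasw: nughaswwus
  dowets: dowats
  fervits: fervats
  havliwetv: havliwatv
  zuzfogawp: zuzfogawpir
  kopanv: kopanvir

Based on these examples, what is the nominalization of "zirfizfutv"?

zirfizfatv

"zirfizfutv" has second-to-last letter 't'. The stems whose second-to-last letter is 't' (dowets → dowats, fervits → fervats, havliwetv → havliwatv) change the last vowel to 'a'.
So zirfizfutv → zirfizfatv.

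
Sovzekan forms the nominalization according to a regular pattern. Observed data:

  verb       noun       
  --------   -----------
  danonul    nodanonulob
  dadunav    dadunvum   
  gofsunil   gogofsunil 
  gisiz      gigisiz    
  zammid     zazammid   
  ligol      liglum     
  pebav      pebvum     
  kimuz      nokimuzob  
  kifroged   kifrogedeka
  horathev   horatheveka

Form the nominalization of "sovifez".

sovifezeka

kifroged and zammid both end in -d yet inflect differently (kifrogedeka, zazammid), so the final letter is not what conditions the rule; the last vowel is.
"sovifez" has last vowel 'e'. The stems whose last vowel is 'e' (kifroged → kifrogedeka, horathev → horatheveka) add -eka.
So sovifez → sovifezeka.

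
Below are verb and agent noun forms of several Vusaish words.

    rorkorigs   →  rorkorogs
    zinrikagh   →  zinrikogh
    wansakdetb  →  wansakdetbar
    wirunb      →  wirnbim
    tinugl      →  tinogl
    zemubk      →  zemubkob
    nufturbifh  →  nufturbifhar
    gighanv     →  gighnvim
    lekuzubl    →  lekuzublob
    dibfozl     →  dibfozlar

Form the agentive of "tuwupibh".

lekuzubl and tinugl both end in -l yet inflect differently (lekuzublob, tinogl), so the final letter is not what conditions the rule; the second-to-last letter is.
"tuwupibh" has second-to-last letter 'b'. The stems whose second-to-last letter is 'b' (lekuzubl → lekuzublob, zemubk → zemubkob) add -ob.
So tuwupibh → tuwupibhob.

tuwupibhob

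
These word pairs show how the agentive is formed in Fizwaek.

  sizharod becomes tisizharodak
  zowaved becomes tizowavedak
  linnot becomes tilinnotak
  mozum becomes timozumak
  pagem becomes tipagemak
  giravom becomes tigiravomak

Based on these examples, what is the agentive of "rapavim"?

tirapavimak

Every pair shown (sizharod → tisizharodak, zowaved → tizowavedak, linnot → tilinnotak, …) follows the same rule: add ti- … -ak around the stem.
So rapavim → tirapavimak.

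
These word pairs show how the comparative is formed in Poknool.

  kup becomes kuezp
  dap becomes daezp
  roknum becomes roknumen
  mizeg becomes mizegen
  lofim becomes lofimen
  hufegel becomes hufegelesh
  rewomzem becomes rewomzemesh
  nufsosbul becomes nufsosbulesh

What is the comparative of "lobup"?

lobupen

roknum and rewomzem both end in -m yet inflect differently (roknumen, rewomzemesh), so the final letter is not what conditions the rule; the number of vowels is.
"lobup" has 2 vowels. The stems with 2 vowels (roknum → roknumen, mizeg → mizegen, lofim → lofimen) add -en.
The other patterns: stems with 1 vowel insert -ez- after the first vowel; stems with 3 vowels add -esh.
So lobup → lobupen.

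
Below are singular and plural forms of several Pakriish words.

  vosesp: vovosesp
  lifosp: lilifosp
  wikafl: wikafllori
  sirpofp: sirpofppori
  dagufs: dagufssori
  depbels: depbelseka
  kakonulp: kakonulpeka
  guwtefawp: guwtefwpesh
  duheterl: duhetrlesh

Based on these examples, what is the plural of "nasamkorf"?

nasamkrfesh

vosesp and sirpofp both end in -p yet inflect differently (vovosesp, sirpofppori), so the final letter is not what conditions the rule; the second-to-last letter is.
"nasamkorf" has second-to-last letter 'r'. The one such stem in the data (duheterl → duhetrlesh) deletes the last vowel and adds -esh (as does guwtefawp), so the same rule applies.
So nasamkorf → nasamkrfesh.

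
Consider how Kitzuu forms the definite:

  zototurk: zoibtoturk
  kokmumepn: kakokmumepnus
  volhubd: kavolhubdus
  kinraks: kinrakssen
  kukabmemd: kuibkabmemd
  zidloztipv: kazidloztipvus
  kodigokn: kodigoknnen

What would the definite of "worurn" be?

woibrurn

kodigokn and kokmumepn both end in -n yet inflect differently (kodigoknnen, kakokmumepnus), so the final letter is not what conditions the rule; the second-to-last letter is.
"worurn" has second-to-last letter 'r'. The one such stem in the data (zototurk → zoibtoturk) inserts -ib- after the first vowel (as does kukabmemd), so the same rule applies.
The other patterns: stems whose second-to-last letter is 'k' double the final consonant and add -en; stems whose second-to-last letter is 'b' or 'p' add ka- … -us around the stem.
So worurn → woibrurn.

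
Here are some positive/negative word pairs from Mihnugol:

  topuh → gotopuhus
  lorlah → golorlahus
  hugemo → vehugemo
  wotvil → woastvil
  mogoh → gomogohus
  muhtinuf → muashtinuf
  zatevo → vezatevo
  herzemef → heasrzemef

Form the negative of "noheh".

mogoh and hugemo both have last vowel 'o' yet inflect differently (gomogohus, vehugemo), so the last vowel is not what conditions the rule; the final letter is.
"noheh" ends in -h. The stems ending in -h (mogoh → gomogohus, topuh → gotopuhus, lorlah → golorlahus) add go- … -us around the stem.
So noheh → gonohehus.

gonohehus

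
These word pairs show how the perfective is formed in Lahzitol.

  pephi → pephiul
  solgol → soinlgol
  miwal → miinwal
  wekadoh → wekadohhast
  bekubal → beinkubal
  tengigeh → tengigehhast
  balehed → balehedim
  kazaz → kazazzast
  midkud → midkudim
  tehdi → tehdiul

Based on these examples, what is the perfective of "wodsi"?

wodsiul

miwal and kazaz both have last vowel 'a' yet inflect differently (miinwal, kazazzast), so the last vowel is not what conditions the rule; the final letter is.
"wodsi" ends in -i. The stems ending in -i (tehdi → tehdiul, pephi → pephiul) add -ul.
So wodsi → wodsiul.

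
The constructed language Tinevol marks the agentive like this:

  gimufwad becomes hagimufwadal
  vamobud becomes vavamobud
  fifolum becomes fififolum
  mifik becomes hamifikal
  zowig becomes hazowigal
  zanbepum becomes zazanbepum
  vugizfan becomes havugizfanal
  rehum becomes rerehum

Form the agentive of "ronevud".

roronevud

vamobud and gimufwad both end in -d yet inflect differently (vavamobud, hagimufwadal), so the final letter is not what conditions the rule; the last vowel is.
"ronevud" has last vowel 'u'. The stems whose last vowel is 'u' (fifolum → fififolum, rehum → rerehum, vamobud → vavamobud) repeat the first consonant+vowel as a prefix.
So ronevud → roronevud.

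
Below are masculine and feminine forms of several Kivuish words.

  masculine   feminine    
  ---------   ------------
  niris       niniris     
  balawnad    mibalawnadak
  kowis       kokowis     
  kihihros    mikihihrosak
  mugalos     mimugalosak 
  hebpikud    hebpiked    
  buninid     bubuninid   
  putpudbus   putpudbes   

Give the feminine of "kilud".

"kilud" has last vowel 'u'. The stems whose last vowel is 'u' (putpudbus → putpudbes, hebpikud → hebpiked) change the last vowel to 'e'.
The other patterns: stems whose last vowel is 'i' repeat the first consonant+vowel as a prefix; stems whose last vowel is 'a' or 'o' add mi- … -ak around the stem.
So kilud → kiled.

kiled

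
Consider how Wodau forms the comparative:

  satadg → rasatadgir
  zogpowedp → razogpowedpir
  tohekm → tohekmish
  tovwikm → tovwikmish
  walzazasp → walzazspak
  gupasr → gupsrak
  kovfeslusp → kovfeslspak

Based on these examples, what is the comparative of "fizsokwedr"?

zogpowedp and walzazasp both end in -p yet inflect differently (razogpowedpir, walzazspak), so the final letter is not what conditions the rule; the second-to-last letter is.
"fizsokwedr" has second-to-last letter 'd'. The stems whose second-to-last letter is 'd' (satadg → rasatadgir, zogpowedp → razogpowedpir) add ra- … -ir around the stem.
The other patterns: stems whose second-to-last letter is 'k' add -ish; stems whose second-to-last letter is 's' delete the last vowel and add -ak.
So fizsokwedr → rafizsokwedrir.

rafizsokwedrir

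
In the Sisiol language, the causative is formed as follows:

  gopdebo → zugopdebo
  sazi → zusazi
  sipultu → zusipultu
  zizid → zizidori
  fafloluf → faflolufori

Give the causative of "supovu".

sazi and zizid both have last vowel 'i' yet inflect differently (zusazi, zizidori), so the last vowel is not what conditions the rule; whether the stem ends in a vowel or a consonant is.
"supovu" ends in a vowel. The stems ending in a vowel (gopdebo → zugopdebo, sazi → zusazi, sipultu → zusipultu) add the prefix zu-.
So supovu → zusupovu.

zusupovu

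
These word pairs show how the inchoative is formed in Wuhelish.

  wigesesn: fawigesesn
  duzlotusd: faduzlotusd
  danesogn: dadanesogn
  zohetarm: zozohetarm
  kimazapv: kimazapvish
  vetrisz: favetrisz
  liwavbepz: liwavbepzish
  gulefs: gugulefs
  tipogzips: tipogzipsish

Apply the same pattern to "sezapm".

liwavbepz and vetrisz both end in -z yet inflect differently (liwavbepzish, favetrisz), so the final letter is not what conditions the rule; the second-to-last letter is.
"sezapm" has second-to-last letter 'p'. The stems whose second-to-last letter is 'p' (tipogzips → tipogzipsish, kimazapv → kimazapvish, liwavbepz → liwavbepzish) add -ish.
The other patterns: stems whose second-to-last letter is 's' add the prefix fa-; stems whose second-to-last letter is 'f', 'g' or 'r' repeat the first consonant+vowel as a prefix.
So sezapm → sezapmish.

sezapmish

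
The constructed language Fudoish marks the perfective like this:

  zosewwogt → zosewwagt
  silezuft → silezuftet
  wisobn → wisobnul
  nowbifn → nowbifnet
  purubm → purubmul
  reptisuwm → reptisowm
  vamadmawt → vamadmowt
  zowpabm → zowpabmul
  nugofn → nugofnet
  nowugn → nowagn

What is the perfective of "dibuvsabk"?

zowpabm and reptisuwm both end in -m yet inflect differently (zowpabmul, reptisowm), so the final letter is not what conditions the rule; the second-to-last letter is.
"dibuvsabk" has second-to-last letter 'b'. The stems whose second-to-last letter is 'b' (zowpabm → zowpabmul, purubm → purubmul, wisobn → wisobnul) add -ul.
The other patterns: stems whose second-to-last letter is 'w' change the last vowel to 'o'; stems whose second-to-last letter is 'f' add -et; stems whose second-to-last letter is 'g' change the last vowel to 'a'.
So dibuvsabk → dibuvsabkul.

dibuvsabkul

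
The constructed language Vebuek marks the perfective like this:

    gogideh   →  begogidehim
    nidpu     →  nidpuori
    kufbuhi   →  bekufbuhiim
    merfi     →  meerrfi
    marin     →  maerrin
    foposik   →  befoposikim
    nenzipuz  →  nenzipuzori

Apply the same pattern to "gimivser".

"gimivser" begins with g-. The one such stem in the data (gogideh → begogidehim) adds be- … -im around the stem, so the same rule applies.
The other patterns: stems beginning with n- add -ori; stems beginning with m- insert -er- after the first vowel.
So gimivser → begimivserim.

begimivserim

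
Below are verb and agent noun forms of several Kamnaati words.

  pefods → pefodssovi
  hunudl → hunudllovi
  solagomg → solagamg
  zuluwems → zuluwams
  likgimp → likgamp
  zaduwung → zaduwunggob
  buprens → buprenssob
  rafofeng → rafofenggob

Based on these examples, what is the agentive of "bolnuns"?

bolnunssob

"bolnuns" has second-to-last letter 'n'. The stems whose second-to-last letter is 'n' (zaduwung → zaduwunggob, buprens → buprenssob, rafofeng → rafofenggob) double the final consonant and add -ob.
The other patterns: stems whose second-to-last letter is 'd' double the final consonant and add -ovi; stems whose second-to-last letter is 'm' change the last vowel to 'a'.
So bolnuns → bolnunssob.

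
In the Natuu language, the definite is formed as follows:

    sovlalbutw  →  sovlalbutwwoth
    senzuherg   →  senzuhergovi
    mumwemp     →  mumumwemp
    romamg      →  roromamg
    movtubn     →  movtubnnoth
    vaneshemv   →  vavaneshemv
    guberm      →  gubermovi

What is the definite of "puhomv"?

pupuhomv

senzuherg and romamg both end in -g yet inflect differently (senzuhergovi, roromamg), so the final letter is not what conditions the rule; the second-to-last letter is.
"puhomv" has second-to-last letter 'm'. The stems whose second-to-last letter is 'm' (romamg → roromamg, vaneshemv → vavaneshemv, mumwemp → mumumwemp) repeat the first consonant+vowel as a prefix.
The other patterns: stems whose second-to-last letter is 'r' add -ovi; stems whose second-to-last letter is 'b' or 't' double the final consonant and add -oth.
So puhomv → pupuhomv.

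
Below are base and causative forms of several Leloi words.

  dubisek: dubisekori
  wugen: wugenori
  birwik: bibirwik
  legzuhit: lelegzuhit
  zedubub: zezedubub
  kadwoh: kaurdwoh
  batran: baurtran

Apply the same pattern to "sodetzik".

sosodetzik

dubisek and birwik both end in -k yet inflect differently (dubisekori, bibirwik), so the final letter is not what conditions the rule; the last vowel is.
"sodetzik" has last vowel 'i'. The stems whose last vowel is 'i' (birwik → bibirwik, legzuhit → lelegzuhit) repeat the first consonant+vowel as a prefix.
The other patterns: stems whose last vowel is 'e' add -ori; stems whose last vowel is 'a' or 'o' insert -ur- after the first vowel.
So sodetzik → sosodetzik.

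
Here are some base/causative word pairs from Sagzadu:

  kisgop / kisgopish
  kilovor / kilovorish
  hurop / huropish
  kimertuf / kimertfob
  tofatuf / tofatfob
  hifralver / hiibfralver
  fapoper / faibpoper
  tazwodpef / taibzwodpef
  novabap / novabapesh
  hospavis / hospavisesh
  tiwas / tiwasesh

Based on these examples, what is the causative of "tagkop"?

tagkopish

kilovor and hifralver both end in -r yet inflect differently (kilovorish, hiibfralver), so the final letter is not what conditions the rule; the last vowel is.
"tagkop" has last vowel 'o'. The stems whose last vowel is 'o' (kisgop → kisgopish, kilovor → kilovorish, hurop → huropish) add -ish.
The other patterns: stems whose last vowel is 'u' delete the last vowel and add -ob; stems whose last vowel is 'e' insert -ib- after the first vowel; stems whose last vowel is 'a' or 'i' add -esh.
So tagkop → tagkopish.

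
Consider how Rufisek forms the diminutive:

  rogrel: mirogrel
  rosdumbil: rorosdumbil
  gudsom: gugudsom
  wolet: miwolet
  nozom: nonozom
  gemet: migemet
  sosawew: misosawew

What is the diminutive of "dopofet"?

rogrel and rosdumbil both end in -l yet inflect differently (mirogrel, rorosdumbil), so the final letter is not what conditions the rule; the last vowel is.
"dopofet" has last vowel 'e'. The stems whose last vowel is 'e' (sosawew → misosawew, wolet → miwolet, gemet → migemet) add the prefix mi-.
The other pattern: stems whose last vowel is 'i' or 'o' repeat the first consonant+vowel as a prefix.
So dopofet → midopofet.

midopofet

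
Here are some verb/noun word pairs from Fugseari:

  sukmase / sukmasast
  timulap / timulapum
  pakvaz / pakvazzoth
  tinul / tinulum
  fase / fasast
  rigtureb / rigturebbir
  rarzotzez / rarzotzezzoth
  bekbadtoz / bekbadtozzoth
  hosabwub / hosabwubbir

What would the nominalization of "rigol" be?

rigtureb and rarzotzez both have last vowel 'e' yet inflect differently (rigturebbir, rarzotzezzoth), so the last vowel is not what conditions the rule; the final letter is.
"rigol" ends in -l. The one such stem in the data (tinul → tinulum) adds -um, so the same rule applies.
So rigol → rigolum.

rigolum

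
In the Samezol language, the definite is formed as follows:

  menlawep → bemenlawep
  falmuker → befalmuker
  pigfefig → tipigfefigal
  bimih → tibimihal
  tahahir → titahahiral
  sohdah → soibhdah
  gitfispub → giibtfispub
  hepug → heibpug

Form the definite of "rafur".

raibfur

"rafur" has last vowel 'u'. The stems whose last vowel is 'u' (gitfispub → giibtfispub, hepug → heibpug) insert -ib- after the first vowel.
The other patterns: stems whose last vowel is 'e' add the prefix be-; stems whose last vowel is 'i' add ti- … -al around the stem.
So rafur → raibfur.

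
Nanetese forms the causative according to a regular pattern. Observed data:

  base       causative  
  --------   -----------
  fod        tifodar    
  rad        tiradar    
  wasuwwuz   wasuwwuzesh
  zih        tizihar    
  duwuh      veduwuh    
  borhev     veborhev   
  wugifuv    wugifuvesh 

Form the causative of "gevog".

vegevog

"gevog" has 2 vowels. The stems with 2 vowels (borhev → veborhev, duwuh → veduwuh) add the prefix ve-.
So gevog → vegevog.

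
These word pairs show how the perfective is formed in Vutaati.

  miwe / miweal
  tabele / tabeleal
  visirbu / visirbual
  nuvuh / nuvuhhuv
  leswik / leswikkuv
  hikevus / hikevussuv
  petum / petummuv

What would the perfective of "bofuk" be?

"bofuk" ends in a consonant. The stems ending in a consonant (nuvuh → nuvuhhuv, leswik → leswikkuv, hikevus → hikevussuv) double the final consonant and add -uv.
So bofuk → bofukkuv.

bofukkuv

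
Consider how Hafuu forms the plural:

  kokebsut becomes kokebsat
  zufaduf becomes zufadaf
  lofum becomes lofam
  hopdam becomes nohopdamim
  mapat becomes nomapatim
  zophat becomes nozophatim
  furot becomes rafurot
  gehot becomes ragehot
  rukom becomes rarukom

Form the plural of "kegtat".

nokegtatim

lofum and hopdam both end in -m yet inflect differently (lofam, nohopdamim), so the final letter is not what conditions the rule; the last vowel is.
"kegtat" has last vowel 'a'. The stems whose last vowel is 'a' (hopdam → nohopdamim, mapat → nomapatim, zophat → nozophatim) add no- … -im around the stem.
So kegtat → nokegtatim.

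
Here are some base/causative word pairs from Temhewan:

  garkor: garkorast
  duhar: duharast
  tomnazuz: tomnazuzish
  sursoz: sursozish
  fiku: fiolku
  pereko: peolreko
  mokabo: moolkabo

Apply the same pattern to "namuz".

garkor and sursoz both have last vowel 'o' yet inflect differently (garkorast, sursozish), so the last vowel is not what conditions the rule; the final letter is.
"namuz" ends in -z. The stems ending in -z (tomnazuz → tomnazuzish, sursoz → sursozish) add -ish.
The other patterns: stems ending in -r add -ast; stems ending in -o or -u insert -ol- after the first vowel.
So namuz → namuzish.

namuzish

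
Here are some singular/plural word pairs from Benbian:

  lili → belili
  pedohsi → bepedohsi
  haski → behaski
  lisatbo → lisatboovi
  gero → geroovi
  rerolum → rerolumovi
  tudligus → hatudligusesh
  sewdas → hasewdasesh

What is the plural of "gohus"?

hagohusesh

rerolum and tudligus both have last vowel 'u' yet inflect differently (rerolumovi, hatudligusesh), so the last vowel is not what conditions the rule; the final letter is.
"gohus" ends in -s. The stems ending in -s (tudligus → hatudligusesh, sewdas → hasewdasesh) add ha- … -esh around the stem.
The other patterns: stems ending in -i add the prefix be-; stems ending in -m or -o add -ovi.
So gohus → hagohusesh.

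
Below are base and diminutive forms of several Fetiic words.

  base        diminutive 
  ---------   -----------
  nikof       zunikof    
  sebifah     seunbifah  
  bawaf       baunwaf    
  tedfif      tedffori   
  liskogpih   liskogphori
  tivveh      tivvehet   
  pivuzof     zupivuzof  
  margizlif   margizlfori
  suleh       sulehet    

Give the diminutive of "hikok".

zuhikok

suleh and liskogpih both end in -h yet inflect differently (sulehet, liskogphori), so the final letter is not what conditions the rule; the last vowel is.
"hikok" has last vowel 'o'. The stems whose last vowel is 'o' (nikof → zunikof, pivuzof → zupivuzof) add the prefix zu-.
So hikok → zuhikok.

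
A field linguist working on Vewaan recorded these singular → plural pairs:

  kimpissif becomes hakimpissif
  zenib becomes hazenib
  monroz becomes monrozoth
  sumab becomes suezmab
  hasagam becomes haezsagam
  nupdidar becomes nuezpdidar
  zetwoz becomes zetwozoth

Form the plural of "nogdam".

noezgdam

"nogdam" has last vowel 'a'. The stems whose last vowel is 'a' (nupdidar → nuezpdidar, hasagam → haezsagam, sumab → suezmab) insert -ez- after the first vowel.
The other patterns: stems whose last vowel is 'i' add the prefix ha-; stems whose last vowel is 'o' add -oth.
So nogdam → noezgdam.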